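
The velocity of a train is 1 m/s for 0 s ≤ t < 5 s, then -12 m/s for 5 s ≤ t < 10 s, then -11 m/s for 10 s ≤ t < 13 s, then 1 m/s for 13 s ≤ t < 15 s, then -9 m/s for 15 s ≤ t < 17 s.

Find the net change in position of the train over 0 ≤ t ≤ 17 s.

-104 m

Displacement is the signed area under the v-t curve.
0–5 s: 1 × 5 = 5 m
5–10 s: -12 × 5 = -60 m
10–13 s: -11 × 3 = -33 m
13–15 s: 1 × 2 = 2 m
15–17 s: -9 × 2 = -18 m
Net displacement = -104 m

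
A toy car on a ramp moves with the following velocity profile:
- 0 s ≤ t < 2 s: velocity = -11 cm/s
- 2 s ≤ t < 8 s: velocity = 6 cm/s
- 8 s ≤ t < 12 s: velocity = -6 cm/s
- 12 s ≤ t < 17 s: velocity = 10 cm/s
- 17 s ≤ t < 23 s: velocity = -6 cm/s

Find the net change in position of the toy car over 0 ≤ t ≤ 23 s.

4 cm

Displacement is the signed area under the v-t curve.
0–2 s: -11 × 2 = -22 cm
2–8 s: 6 × 6 = 36 cm
8–12 s: -6 × 4 = -24 cm
12–17 s: 10 × 5 = 50 cm
17–23 s: -6 × 6 = -36 cm
Net displacement = 4 cm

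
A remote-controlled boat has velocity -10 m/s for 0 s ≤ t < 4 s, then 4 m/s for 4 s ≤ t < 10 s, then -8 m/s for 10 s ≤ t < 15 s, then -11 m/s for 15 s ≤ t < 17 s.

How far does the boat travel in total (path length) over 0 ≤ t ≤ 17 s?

126 m

Distance (not displacement) is the total path length: add the absolute areas under v-t.
0–4 s: |-10| × 4 = 40 m
4–10 s: |4| × 6 = 24 m
10–15 s: |-8| × 5 = 40 m
15–17 s: |-11| × 2 = 22 m
Total distance = 126 m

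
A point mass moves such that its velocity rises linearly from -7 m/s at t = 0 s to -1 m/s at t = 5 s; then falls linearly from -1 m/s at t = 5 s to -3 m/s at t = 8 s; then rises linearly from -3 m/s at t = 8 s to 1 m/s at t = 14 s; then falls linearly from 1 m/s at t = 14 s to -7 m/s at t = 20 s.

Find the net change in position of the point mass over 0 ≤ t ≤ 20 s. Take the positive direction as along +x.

-50 m

Displacement is the signed area under the v-t curve.
0–5 s: ½(-7 + -1)(5) = -20 m
5–8 s: ½(-1 + -3)(3) = -6 m
8–14 s: ½(-3 + 1)(6) = -6 m
14–20 s: ½(1 + -7)(6) = -18 m
Net displacement = -50 m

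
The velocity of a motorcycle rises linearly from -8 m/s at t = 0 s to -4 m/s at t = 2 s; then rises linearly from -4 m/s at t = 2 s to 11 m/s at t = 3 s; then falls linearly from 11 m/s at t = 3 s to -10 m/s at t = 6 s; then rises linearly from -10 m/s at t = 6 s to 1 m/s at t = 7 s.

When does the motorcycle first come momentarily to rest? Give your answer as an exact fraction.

v changes sign on 2–3 s (from -4 to 11); the graph is linear there, so v = 0 at t = 2 + (4)·(3 − 2)/(11 − -4) = 34/15 s.

t = 34/15 s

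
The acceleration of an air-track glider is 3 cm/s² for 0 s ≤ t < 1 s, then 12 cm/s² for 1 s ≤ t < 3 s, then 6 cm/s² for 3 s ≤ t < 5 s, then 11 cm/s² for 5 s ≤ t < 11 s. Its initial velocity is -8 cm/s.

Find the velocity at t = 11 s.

Δv equals the area under the a-t graph; then v = v₀ + Δv.
0–1 s: 3 × 1 = 3 cm/s
1–3 s: 12 × 2 = 24 cm/s
3–5 s: 6 × 2 = 12 cm/s
5–11 s: 11 × 6 = 66 cm/s
Δv = 105 cm/s, so v(11) = -8 + (105) = 97 cm/s.

97 cm/s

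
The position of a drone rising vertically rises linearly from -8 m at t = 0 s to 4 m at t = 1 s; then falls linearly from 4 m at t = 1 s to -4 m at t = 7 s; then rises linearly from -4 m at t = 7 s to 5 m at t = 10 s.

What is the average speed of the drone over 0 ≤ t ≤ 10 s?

Average speed = (total path length)/(elapsed time); on a piecewise-linear x-t graph the path length is Σ|Δx|.
0–1 s: |Δx| = |4 − -8| = 12 m
1–7 s: |Δx| = |-4 − 4| = 8 m
7–10 s: |Δx| = |5 − -4| = 9 m
Total path = 29 m; average speed = 29/10 = 2.9 m/s.

2.9 m/s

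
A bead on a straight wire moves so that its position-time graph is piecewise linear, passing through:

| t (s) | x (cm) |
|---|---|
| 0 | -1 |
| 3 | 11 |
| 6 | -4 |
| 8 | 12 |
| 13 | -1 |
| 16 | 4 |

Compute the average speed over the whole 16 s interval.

Average speed = (total path length)/(elapsed time); on a piecewise-linear x-t graph the path length is Σ|Δx|.
0–3 s: |Δx| = |11 − -1| = 12 cm
3–6 s: |Δx| = |-4 − 11| = 15 cm
6–8 s: |Δx| = |12 − -4| = 16 cm
8–13 s: |Δx| = |-1 − 12| = 13 cm
13–16 s: |Δx| = |4 − -1| = 5 cm
Total path = 61 cm; average speed = 61/16 = 3.8125 cm/s.

3.8125 cm/s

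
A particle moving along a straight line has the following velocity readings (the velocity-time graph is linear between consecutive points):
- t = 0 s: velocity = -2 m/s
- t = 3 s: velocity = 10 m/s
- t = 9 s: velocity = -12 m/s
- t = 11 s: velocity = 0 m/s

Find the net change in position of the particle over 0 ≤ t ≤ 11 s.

-6 m

Net displacement equals the area under the velocity-time graph (areas below the axis count negative).
0–3 s: ½(-2 + 10)(3) = 12 m
3–9 s: ½(10 + -12)(6) = -6 m
9–11 s: ½(-12 + 0)(2) = -12 m
Net displacement = -6 m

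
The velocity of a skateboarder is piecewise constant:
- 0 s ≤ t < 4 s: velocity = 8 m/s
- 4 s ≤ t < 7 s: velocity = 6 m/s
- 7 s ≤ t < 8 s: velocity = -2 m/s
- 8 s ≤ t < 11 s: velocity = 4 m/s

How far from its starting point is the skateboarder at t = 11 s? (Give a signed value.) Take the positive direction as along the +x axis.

Net displacement equals the area under the velocity-time graph (areas below the axis count negative).
0–4 s: 8 × 4 = 32 m
4–7 s: 6 × 3 = 18 m
7–8 s: -2 × 1 = -2 m
8–11 s: 4 × 3 = 12 m
Net displacement = 60 m

60 m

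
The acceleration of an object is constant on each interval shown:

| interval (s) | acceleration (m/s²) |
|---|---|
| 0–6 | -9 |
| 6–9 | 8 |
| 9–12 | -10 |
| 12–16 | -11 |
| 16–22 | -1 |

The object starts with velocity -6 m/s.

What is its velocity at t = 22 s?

-116 m/s

Δv equals the area under the a-t graph; then v = v₀ + Δv.
0–6 s: -9 × 6 = -54 m/s
6–9 s: 8 × 3 = 24 m/s
9–12 s: -10 × 3 = -30 m/s
12–16 s: -11 × 4 = -44 m/s
16–22 s: -1 × 6 = -6 m/s
Δv = -110 m/s, so v(22) = -6 + (-110) = -116 m/s.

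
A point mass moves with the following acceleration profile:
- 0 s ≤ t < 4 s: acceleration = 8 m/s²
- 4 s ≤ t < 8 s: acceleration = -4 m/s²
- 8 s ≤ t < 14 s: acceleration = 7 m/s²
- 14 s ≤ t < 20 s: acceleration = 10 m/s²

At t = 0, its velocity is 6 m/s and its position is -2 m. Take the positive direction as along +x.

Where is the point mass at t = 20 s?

On each constant-a segment, Δv = aΔt and Δx = v₀Δt + ½aΔt²; chain segment to segment.
0–4 s: v starts 6 m/s; Δx = 6·4 + ½·8·4² = 88 m; v ends 38 m/s.
4–8 s: v starts 38 m/s; Δx = 38·4 + ½·-4·4² = 120 m; v ends 22 m/s.
8–14 s: v starts 22 m/s; Δx = 22·6 + ½·7·6² = 258 m; v ends 64 m/s.
14–20 s: v starts 64 m/s; Δx = 64·6 + ½·10·6² = 564 m; v ends 124 m/s.
x(20) = -2 + Σ Δx = 1028 m.

1028 m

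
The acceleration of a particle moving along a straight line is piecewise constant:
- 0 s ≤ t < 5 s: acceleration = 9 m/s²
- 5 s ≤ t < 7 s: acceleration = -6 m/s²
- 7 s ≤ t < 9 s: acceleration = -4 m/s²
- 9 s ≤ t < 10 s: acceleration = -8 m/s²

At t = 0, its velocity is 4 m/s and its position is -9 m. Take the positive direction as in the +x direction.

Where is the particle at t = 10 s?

On each constant-a segment, Δv = aΔt and Δx = v₀Δt + ½aΔt²; chain segment to segment.
0–5 s: v starts 4 m/s; Δx = 4·5 + ½·9·5² = 132.5 m; v ends 49 m/s.
5–7 s: v starts 49 m/s; Δx = 49·2 + ½·-6·2² = 86 m; v ends 37 m/s.
7–9 s: v starts 37 m/s; Δx = 37·2 + ½·-4·2² = 66 m; v ends 29 m/s.
9–10 s: v starts 29 m/s; Δx = 29·1 + ½·-8·1² = 25 m; v ends 21 m/s.
x(10) = -9 + Σ Δx = 300.5 m.

300.5 m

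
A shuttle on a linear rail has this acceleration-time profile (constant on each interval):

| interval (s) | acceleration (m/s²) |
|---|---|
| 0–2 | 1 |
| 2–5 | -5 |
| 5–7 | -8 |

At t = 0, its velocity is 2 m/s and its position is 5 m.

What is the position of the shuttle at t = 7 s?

-37.5 m

On each constant-a segment, Δv = aΔt and Δx = v₀Δt + ½aΔt²; chain segment to segment.
0–2 s: v starts 2 m/s; Δx = 2·2 + ½·1·2² = 6 m; v ends 4 m/s.
2–5 s: v starts 4 m/s; Δx = 4·3 + ½·-5·3² = -10.5 m; v ends -11 m/s.
5–7 s: v starts -11 m/s; Δx = -11·2 + ½·-8·2² = -38 m; v ends -27 m/s.
x(7) = 5 + Σ Δx = -37.5 m.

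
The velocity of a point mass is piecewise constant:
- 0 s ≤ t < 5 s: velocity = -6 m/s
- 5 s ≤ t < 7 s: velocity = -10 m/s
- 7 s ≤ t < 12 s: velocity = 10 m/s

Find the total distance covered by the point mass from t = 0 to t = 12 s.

100 m

Total distance travelled is ∫|v| dt — sum the magnitudes of each area piece.
0–5 s: |-6| × 5 = 30 m
5–7 s: |-10| × 2 = 20 m
7–12 s: |10| × 5 = 50 m
Total distance = 100 m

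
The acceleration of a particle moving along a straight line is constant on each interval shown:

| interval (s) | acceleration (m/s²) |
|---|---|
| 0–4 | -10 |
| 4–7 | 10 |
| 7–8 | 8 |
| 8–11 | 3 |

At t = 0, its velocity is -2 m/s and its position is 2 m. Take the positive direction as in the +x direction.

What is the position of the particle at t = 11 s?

On each constant-a segment, Δv = aΔt and Δx = v₀Δt + ½aΔt²; chain segment to segment.
0–4 s: v starts -2 m/s; Δx = -2·4 + ½·-10·4² = -88 m; v ends -42 m/s.
4–7 s: v starts -42 m/s; Δx = -42·3 + ½·10·3² = -81 m; v ends -12 m/s.
7–8 s: v starts -12 m/s; Δx = -12·1 + ½·8·1² = -8 m; v ends -4 m/s.
8–11 s: v starts -4 m/s; Δx = -4·3 + ½·3·3² = 1.5 m; v ends 5 m/s.
x(11) = 2 + Σ Δx = -173.5 m.

-173.5 m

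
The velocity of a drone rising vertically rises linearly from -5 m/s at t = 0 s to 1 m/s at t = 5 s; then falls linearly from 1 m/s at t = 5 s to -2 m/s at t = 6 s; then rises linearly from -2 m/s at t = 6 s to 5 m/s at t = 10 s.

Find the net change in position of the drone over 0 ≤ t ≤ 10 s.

Displacement is the signed area under the v-t curve.
0–5 s: ½(-5 + 1)(5) = -10 m
5–6 s: ½(1 + -2)(1) = -0.5 m
6–10 s: ½(-2 + 5)(4) = 6 m
Net displacement = -4.5 m

-4.5 m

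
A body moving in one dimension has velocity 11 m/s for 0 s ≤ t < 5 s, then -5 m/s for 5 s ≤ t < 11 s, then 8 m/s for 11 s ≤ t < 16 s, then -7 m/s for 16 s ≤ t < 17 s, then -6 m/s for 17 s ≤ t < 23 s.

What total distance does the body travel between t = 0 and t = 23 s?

Distance (not displacement) is the total path length: add the absolute areas under v-t.
0–5 s: |11| × 5 = 55 m
5–11 s: |-5| × 6 = 30 m
11–16 s: |8| × 5 = 40 m
16–17 s: |-7| × 1 = 7 m
17–23 s: |-6| × 6 = 36 m
Total distance = 168 m

168 m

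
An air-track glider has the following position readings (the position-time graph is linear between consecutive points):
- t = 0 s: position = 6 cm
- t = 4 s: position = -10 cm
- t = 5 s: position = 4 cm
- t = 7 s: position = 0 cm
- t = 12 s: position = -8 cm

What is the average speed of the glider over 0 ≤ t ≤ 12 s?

3.5 cm/s

Average speed = (total path length)/(elapsed time); on a piecewise-linear x-t graph the path length is Σ|Δx|.
0–4 s: |Δx| = |-10 − 6| = 16 cm
4–5 s: |Δx| = |4 − -10| = 14 cm
5–7 s: |Δx| = |0 − 4| = 4 cm
7–12 s: |Δx| = |-8 − 0| = 8 cm
Total path = 42 cm; average speed = 42/12 = 3.5 cm/s.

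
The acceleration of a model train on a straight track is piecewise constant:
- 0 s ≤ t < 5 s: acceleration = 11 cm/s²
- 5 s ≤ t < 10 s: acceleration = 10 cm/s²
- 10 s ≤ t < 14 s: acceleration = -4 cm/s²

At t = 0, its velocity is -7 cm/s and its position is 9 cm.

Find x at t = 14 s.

On each constant-a segment, Δv = aΔt and Δx = v₀Δt + ½aΔt²; chain segment to segment.
0–5 s: v starts -7 cm/s; Δx = -7·5 + ½·11·5² = 102.5 cm; v ends 48 cm/s.
5–10 s: v starts 48 cm/s; Δx = 48·5 + ½·10·5² = 365 cm; v ends 98 cm/s.
10–14 s: v starts 98 cm/s; Δx = 98·4 + ½·-4·4² = 360 cm; v ends 82 cm/s.
x(14) = 9 + Σ Δx = 836.5 cm.

836.5 cm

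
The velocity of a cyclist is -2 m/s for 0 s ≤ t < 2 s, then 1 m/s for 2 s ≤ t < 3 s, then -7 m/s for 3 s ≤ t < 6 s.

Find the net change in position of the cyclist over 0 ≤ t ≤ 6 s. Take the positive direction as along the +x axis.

-24 m

Net displacement equals the area under the velocity-time graph (areas below the axis count negative).
0–2 s: -2 × 2 = -4 m
2–3 s: 1 × 1 = 1 m
3–6 s: -7 × 3 = -21 m
Net displacement = -24 m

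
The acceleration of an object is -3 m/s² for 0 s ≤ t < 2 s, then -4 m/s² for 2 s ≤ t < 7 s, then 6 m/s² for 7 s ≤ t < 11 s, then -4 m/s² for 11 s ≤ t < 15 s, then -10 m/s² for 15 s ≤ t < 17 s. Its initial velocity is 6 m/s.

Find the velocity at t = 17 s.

Δv equals the area under the a-t graph; then v = v₀ + Δv.
0–2 s: -3 × 2 = -6 m/s
2–7 s: -4 × 5 = -20 m/s
7–11 s: 6 × 4 = 24 m/s
11–15 s: -4 × 4 = -16 m/s
15–17 s: -10 × 2 = -20 m/s
Δv = -38 m/s, so v(17) = 6 + (-38) = -32 m/s.

-32 m/s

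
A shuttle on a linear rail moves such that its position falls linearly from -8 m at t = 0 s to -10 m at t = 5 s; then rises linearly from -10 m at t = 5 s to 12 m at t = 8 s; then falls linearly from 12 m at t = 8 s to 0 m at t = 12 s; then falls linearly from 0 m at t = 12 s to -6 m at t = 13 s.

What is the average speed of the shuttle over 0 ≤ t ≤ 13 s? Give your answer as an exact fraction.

42/13 m/s

Average speed = (total path length)/(elapsed time); on a piecewise-linear x-t graph the path length is Σ|Δx|.
0–5 s: |Δx| = |-10 − -8| = 2 m
5–8 s: |Δx| = |12 − -10| = 22 m
8–12 s: |Δx| = |0 − 12| = 12 m
12–13 s: |Δx| = |-6 − 0| = 6 m
Total path = 42 m; average speed = 42/13 = 42/13 m/s.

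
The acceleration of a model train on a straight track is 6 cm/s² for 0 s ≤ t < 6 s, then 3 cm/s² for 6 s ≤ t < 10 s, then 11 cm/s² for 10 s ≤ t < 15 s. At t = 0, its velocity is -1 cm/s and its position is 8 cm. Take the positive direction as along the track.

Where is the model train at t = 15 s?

On each constant-a segment, Δv = aΔt and Δx = v₀Δt + ½aΔt²; chain segment to segment.
0–6 s: v starts -1 cm/s; Δx = -1·6 + ½·6·6² = 102 cm; v ends 35 cm/s.
6–10 s: v starts 35 cm/s; Δx = 35·4 + ½·3·4² = 164 cm; v ends 47 cm/s.
10–15 s: v starts 47 cm/s; Δx = 47·5 + ½·11·5² = 372.5 cm; v ends 102 cm/s.
x(15) = 8 + Σ Δx = 646.5 cm.

646.5 cm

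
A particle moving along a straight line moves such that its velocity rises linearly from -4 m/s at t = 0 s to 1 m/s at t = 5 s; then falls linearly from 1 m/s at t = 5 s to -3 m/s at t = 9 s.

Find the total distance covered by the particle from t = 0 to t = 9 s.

Distance (not displacement) is the total path length: add the absolute areas under v-t.
0–5 s: v = 0 at t = 4 s; triangle areas 8 + 0.5 = 8.5 m
5–9 s: v = 0 at t = 6 s; triangle areas 0.5 + 4.5 = 5 m
Total distance = 13.5 m

13.5 m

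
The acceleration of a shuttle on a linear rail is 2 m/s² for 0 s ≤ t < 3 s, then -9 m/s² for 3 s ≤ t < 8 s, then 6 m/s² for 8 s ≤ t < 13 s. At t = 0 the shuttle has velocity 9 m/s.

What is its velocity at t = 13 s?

0 m/s

Δv equals the area under the a-t graph; then v = v₀ + Δv.
0–3 s: 2 × 3 = 6 m/s
3–8 s: -9 × 5 = -45 m/s
8–13 s: 6 × 5 = 30 m/s
Δv = -9 m/s, so v(13) = 9 + (-9) = 0 m/s.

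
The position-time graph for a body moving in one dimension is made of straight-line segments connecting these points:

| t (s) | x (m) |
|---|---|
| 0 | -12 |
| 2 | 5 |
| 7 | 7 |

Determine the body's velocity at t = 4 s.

Velocity is the slope of the x-t graph on 2–7 s: (7 − 5)/(7 − 2) = 0.4 m/s.

0.4 m/s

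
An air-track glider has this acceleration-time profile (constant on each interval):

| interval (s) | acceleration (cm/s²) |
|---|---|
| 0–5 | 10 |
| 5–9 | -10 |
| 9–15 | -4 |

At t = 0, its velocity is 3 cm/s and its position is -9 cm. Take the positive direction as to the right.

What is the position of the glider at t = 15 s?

269 cm

On each constant-a segment, Δv = aΔt and Δx = v₀Δt + ½aΔt²; chain segment to segment.
0–5 s: v starts 3 cm/s; Δx = 3·5 + ½·10·5² = 140 cm; v ends 53 cm/s.
5–9 s: v starts 53 cm/s; Δx = 53·4 + ½·-10·4² = 132 cm; v ends 13 cm/s.
9–15 s: v starts 13 cm/s; Δx = 13·6 + ½·-4·6² = 6 cm; v ends -11 cm/s.
x(15) = -9 + Σ Δx = 269 cm.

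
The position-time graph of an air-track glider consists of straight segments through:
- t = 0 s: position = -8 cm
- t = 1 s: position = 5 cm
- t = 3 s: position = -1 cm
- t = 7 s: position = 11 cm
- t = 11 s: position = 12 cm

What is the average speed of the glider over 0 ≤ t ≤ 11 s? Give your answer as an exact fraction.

32/11 cm/s

Average speed = (total path length)/(elapsed time); on a piecewise-linear x-t graph the path length is Σ|Δx|.
0–1 s: |Δx| = |5 − -8| = 13 cm
1–3 s: |Δx| = |-1 − 5| = 6 cm
3–7 s: |Δx| = |11 − -1| = 12 cm
7–11 s: |Δx| = |12 − 11| = 1 cm
Total path = 32 cm; average speed = 32/11 = 32/11 cm/s.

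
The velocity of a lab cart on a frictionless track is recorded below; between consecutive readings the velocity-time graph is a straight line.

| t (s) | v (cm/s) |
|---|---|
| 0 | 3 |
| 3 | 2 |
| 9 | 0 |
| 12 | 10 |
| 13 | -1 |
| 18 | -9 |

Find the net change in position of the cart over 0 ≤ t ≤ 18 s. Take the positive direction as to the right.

Net displacement equals the area under the velocity-time graph (areas below the axis count negative).
0–3 s: ½(3 + 2)(3) = 7.5 cm
3–9 s: ½(2 + 0)(6) = 6 cm
9–12 s: ½(0 + 10)(3) = 15 cm
12–13 s: ½(10 + -1)(1) = 4.5 cm
13–18 s: ½(-1 + -9)(5) = -25 cm
Net displacement = 8 cm

8 cm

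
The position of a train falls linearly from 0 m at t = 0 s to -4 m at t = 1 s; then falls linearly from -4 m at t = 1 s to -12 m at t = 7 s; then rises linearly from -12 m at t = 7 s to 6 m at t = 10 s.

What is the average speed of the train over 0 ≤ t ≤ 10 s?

3 m/s

Average speed = (total path length)/(elapsed time); on a piecewise-linear x-t graph the path length is Σ|Δx|.
0–1 s: |Δx| = |-4 − 0| = 4 m
1–7 s: |Δx| = |-12 − -4| = 8 m
7–10 s: |Δx| = |6 − -12| = 18 m
Total path = 30 m; average speed = 30/10 = 3 m/s.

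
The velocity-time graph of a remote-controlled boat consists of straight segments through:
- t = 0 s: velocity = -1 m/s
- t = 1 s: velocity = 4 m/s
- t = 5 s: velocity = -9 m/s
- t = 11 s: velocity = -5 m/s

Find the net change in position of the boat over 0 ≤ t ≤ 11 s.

-50.5 m

Displacement is the signed area under the v-t curve.
0–1 s: ½(-1 + 4)(1) = 1.5 m
1–5 s: ½(4 + -9)(4) = -10 m
5–11 s: ½(-9 + -5)(6) = -42 m
Net displacement = -50.5 m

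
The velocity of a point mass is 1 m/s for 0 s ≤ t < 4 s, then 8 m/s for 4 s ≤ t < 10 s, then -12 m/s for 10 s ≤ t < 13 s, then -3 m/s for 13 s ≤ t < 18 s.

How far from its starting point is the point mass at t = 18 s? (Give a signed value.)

Net displacement equals the area under the velocity-time graph (areas below the axis count negative).
0–4 s: 1 × 4 = 4 m
4–10 s: 8 × 6 = 48 m
10–13 s: -12 × 3 = -36 m
13–18 s: -3 × 5 = -15 m
Net displacement = 1 m

1 m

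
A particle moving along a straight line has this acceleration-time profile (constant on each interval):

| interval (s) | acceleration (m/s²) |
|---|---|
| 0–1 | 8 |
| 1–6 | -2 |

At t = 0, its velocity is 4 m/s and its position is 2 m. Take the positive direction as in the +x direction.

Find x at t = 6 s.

On each constant-a segment, Δv = aΔt and Δx = v₀Δt + ½aΔt²; chain segment to segment.
0–1 s: v starts 4 m/s; Δx = 4·1 + ½·8·1² = 8 m; v ends 12 m/s.
1–6 s: v starts 12 m/s; Δx = 12·5 + ½·-2·5² = 35 m; v ends 2 m/s.
x(6) = 2 + Σ Δx = 45 m.

45 m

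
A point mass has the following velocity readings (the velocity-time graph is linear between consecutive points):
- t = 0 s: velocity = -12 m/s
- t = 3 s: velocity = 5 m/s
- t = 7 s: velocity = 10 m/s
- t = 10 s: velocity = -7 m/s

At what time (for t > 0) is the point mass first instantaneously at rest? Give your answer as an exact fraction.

v changes sign on 0–3 s (from -12 to 5); the graph is linear there, so v = 0 at t = 0 + (12)·(3 − 0)/(5 − -12) = 36/17 s.

t = 36/17 s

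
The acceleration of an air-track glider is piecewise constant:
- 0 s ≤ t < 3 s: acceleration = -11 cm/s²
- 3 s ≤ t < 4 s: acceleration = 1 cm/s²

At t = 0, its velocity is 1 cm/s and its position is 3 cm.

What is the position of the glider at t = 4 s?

-75 cm

On each constant-a segment, Δv = aΔt and Δx = v₀Δt + ½aΔt²; chain segment to segment.
0–3 s: v starts 1 cm/s; Δx = 1·3 + ½·-11·3² = -46.5 cm; v ends -32 cm/s.
3–4 s: v starts -32 cm/s; Δx = -32·1 + ½·1·1² = -31.5 cm; v ends -31 cm/s.
x(4) = 3 + Σ Δx = -75 cm.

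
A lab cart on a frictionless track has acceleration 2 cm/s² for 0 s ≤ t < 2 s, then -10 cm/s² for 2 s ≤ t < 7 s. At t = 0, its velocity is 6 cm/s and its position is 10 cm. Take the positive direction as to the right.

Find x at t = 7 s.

-49 cm

On each constant-a segment, Δv = aΔt and Δx = v₀Δt + ½aΔt²; chain segment to segment.
0–2 s: v starts 6 cm/s; Δx = 6·2 + ½·2·2² = 16 cm; v ends 10 cm/s.
2–7 s: v starts 10 cm/s; Δx = 10·5 + ½·-10·5² = -75 cm; v ends -40 cm/s.
x(7) = 10 + Σ Δx = -49 cm.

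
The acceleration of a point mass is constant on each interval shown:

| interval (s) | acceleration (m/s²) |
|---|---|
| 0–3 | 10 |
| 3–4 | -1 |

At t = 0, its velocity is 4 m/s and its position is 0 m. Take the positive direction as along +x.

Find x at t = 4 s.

90.5 m

On each constant-a segment, Δv = aΔt and Δx = v₀Δt + ½aΔt²; chain segment to segment.
0–3 s: v starts 4 m/s; Δx = 4·3 + ½·10·3² = 57 m; v ends 34 m/s.
3–4 s: v starts 34 m/s; Δx = 34·1 + ½·-1·1² = 33.5 m; v ends 33 m/s.
x(4) = 0 + Σ Δx = 90.5 m.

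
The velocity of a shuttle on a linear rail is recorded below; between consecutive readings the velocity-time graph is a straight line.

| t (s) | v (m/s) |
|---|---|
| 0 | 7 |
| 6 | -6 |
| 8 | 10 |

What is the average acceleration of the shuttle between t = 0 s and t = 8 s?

0.375 m/s²

Average acceleration = Δv/Δt = (10 − 7)/(8 − 0) = 0.375 m/s².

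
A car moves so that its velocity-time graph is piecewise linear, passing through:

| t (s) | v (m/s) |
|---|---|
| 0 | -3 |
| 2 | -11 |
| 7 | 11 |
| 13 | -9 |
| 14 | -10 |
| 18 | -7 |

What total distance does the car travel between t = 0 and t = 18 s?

115.3 m

Distance (not displacement) is the total path length: add the absolute areas under v-t.
0–2 s: |½(-3 + -11)(2)| = 14 m
2–7 s: v = 0 at t = 4.5 s; triangle areas 13.75 + 13.75 = 27.5 m
7–13 s: v = 0 at t = 10.3 s; triangle areas 18.15 + 12.15 = 30.3 m
13–14 s: |½(-9 + -10)(1)| = 9.5 m
14–18 s: |½(-10 + -7)(4)| = 34 m
Total distance = 115.3 m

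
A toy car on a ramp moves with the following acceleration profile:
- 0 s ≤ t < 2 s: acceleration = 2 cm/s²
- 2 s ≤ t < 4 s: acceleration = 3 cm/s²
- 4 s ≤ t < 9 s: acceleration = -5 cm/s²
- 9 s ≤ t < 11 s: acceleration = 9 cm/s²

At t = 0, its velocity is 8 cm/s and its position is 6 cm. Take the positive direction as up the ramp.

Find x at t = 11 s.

87.5 cm

On each constant-a segment, Δv = aΔt and Δx = v₀Δt + ½aΔt²; chain segment to segment.
0–2 s: v starts 8 cm/s; Δx = 8·2 + ½·2·2² = 20 cm; v ends 12 cm/s.
2–4 s: v starts 12 cm/s; Δx = 12·2 + ½·3·2² = 30 cm; v ends 18 cm/s.
4–9 s: v starts 18 cm/s; Δx = 18·5 + ½·-5·5² = 27.5 cm; v ends -7 cm/s.
9–11 s: v starts -7 cm/s; Δx = -7·2 + ½·9·2² = 4 cm; v ends 11 cm/s.
x(11) = 6 + Σ Δx = 87.5 cm.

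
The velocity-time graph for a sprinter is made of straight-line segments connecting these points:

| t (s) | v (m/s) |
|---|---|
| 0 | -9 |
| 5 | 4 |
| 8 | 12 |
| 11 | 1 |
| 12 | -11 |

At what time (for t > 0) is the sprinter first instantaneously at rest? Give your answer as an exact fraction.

t = 45/13 s

v changes sign on 0–5 s (from -9 to 4); the graph is linear there, so v = 0 at t = 0 + (9)·(5 − 0)/(4 − -9) = 45/13 s.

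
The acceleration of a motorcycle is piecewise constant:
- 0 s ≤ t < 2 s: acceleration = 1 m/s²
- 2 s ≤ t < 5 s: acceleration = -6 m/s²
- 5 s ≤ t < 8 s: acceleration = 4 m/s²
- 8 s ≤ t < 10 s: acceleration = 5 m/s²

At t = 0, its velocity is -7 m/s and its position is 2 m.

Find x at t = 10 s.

On each constant-a segment, Δv = aΔt and Δx = v₀Δt + ½aΔt²; chain segment to segment.
0–2 s: v starts -7 m/s; Δx = -7·2 + ½·1·2² = -12 m; v ends -5 m/s.
2–5 s: v starts -5 m/s; Δx = -5·3 + ½·-6·3² = -42 m; v ends -23 m/s.
5–8 s: v starts -23 m/s; Δx = -23·3 + ½·4·3² = -51 m; v ends -11 m/s.
8–10 s: v starts -11 m/s; Δx = -11·2 + ½·5·2² = -12 m; v ends -1 m/s.
x(10) = 2 + Σ Δx = -115 m.

-115 m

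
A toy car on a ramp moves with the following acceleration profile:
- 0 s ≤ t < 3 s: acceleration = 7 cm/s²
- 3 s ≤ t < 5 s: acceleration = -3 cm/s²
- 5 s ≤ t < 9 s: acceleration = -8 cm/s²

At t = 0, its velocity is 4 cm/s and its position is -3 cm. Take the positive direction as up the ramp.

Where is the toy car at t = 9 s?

96.5 cm

On each constant-a segment, Δv = aΔt and Δx = v₀Δt + ½aΔt²; chain segment to segment.
0–3 s: v starts 4 cm/s; Δx = 4·3 + ½·7·3² = 43.5 cm; v ends 25 cm/s.
3–5 s: v starts 25 cm/s; Δx = 25·2 + ½·-3·2² = 44 cm; v ends 19 cm/s.
5–9 s: v starts 19 cm/s; Δx = 19·4 + ½·-8·4² = 12 cm; v ends -13 cm/s.
x(9) = -3 + Σ Δx = 96.5 cm.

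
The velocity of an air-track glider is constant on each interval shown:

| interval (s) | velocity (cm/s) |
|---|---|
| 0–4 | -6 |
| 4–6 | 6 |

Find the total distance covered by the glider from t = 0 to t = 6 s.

Total distance travelled is ∫|v| dt — sum the magnitudes of each area piece.
0–4 s: |-6| × 4 = 24 cm
4–6 s: |6| × 2 = 12 cm
Total distance = 36 cm

36 cm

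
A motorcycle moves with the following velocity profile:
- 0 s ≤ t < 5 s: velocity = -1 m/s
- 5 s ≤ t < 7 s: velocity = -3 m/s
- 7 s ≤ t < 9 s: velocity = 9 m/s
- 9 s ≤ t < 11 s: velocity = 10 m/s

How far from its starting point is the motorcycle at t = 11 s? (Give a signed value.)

27 m

Displacement is the signed area under the v-t curve.
0–5 s: -1 × 5 = -5 m
5–7 s: -3 × 2 = -6 m
7–9 s: 9 × 2 = 18 m
9–11 s: 10 × 2 = 20 m
Net displacement = 27 m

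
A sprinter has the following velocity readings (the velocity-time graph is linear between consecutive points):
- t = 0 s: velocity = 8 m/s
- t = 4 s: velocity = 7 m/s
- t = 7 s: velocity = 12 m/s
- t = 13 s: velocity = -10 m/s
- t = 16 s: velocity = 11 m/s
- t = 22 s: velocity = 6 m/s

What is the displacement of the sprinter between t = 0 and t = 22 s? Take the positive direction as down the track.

117 m

Displacement is the signed area under the v-t curve.
0–4 s: ½(8 + 7)(4) = 30 m
4–7 s: ½(7 + 12)(3) = 28.5 m
7–13 s: ½(12 + -10)(6) = 6 m
13–16 s: ½(-10 + 11)(3) = 1.5 m
16–22 s: ½(11 + 6)(6) = 51 m
Net displacement = 117 m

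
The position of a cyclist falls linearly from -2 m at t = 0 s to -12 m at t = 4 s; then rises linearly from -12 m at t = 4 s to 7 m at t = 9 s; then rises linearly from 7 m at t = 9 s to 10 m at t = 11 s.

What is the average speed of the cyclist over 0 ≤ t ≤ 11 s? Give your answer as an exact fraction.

32/11 m/s

Average speed = (total path length)/(elapsed time); on a piecewise-linear x-t graph the path length is Σ|Δx|.
0–4 s: |Δx| = |-12 − -2| = 10 m
4–9 s: |Δx| = |7 − -12| = 19 m
9–11 s: |Δx| = |10 − 7| = 3 m
Total path = 32 m; average speed = 32/11 = 32/11 m/s.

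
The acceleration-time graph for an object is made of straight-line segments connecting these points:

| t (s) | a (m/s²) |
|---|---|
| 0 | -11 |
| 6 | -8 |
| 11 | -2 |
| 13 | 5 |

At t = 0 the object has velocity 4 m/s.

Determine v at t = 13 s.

-75 m/s

Δv equals the area under the a-t graph; then v = v₀ + Δv.
0–6 s: ½(-11 + -8)(6) = -57 m/s
6–11 s: ½(-8 + -2)(5) = -25 m/s
11–13 s: ½(-2 + 5)(2) = 3 m/s
Δv = -79 m/s, so v(13) = 4 + (-79) = -75 m/s.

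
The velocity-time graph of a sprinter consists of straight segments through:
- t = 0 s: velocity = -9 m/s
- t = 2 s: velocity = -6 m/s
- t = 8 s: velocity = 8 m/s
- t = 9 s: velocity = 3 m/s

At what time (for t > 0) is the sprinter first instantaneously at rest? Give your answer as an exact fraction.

t = 32/7 s

v changes sign on 2–8 s (from -6 to 8); the graph is linear there, so v = 0 at t = 2 + (6)·(8 − 2)/(8 − -6) = 32/7 s.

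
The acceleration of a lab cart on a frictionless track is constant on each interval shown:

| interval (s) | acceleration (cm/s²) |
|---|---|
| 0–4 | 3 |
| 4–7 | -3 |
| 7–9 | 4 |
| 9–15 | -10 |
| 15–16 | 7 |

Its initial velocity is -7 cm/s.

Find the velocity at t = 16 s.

-49 cm/s

Δv equals the area under the a-t graph; then v = v₀ + Δv.
0–4 s: 3 × 4 = 12 cm/s
4–7 s: -3 × 3 = -9 cm/s
7–9 s: 4 × 2 = 8 cm/s
9–15 s: -10 × 6 = -60 cm/s
15–16 s: 7 × 1 = 7 cm/s
Δv = -42 cm/s, so v(16) = -7 + (-42) = -49 cm/s.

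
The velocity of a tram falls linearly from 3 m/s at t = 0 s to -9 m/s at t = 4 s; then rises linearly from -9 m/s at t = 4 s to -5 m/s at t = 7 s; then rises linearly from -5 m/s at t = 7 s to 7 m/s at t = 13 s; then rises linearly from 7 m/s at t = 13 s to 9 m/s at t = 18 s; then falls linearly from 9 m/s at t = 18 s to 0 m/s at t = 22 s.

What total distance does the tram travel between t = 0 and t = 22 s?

112.5 m

Distance (not displacement) is the total path length: add the absolute areas under v-t.
0–4 s: v = 0 at t = 1 s; triangle areas 1.5 + 13.5 = 15 m
4–7 s: |½(-9 + -5)(3)| = 21 m
7–13 s: v = 0 at t = 9.5 s; triangle areas 6.25 + 12.25 = 18.5 m
13–18 s: |½(7 + 9)(5)| = 40 m
18–22 s: |½(9 + 0)(4)| = 18 m
Total distance = 112.5 m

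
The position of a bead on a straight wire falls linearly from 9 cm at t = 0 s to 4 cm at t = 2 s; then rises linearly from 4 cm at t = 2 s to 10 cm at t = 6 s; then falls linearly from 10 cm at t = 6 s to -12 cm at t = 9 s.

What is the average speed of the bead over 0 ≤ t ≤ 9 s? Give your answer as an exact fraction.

Average speed = (total path length)/(elapsed time); on a piecewise-linear x-t graph the path length is Σ|Δx|.
0–2 s: |Δx| = |4 − 9| = 5 cm
2–6 s: |Δx| = |10 − 4| = 6 cm
6–9 s: |Δx| = |-12 − 10| = 22 cm
Total path = 33 cm; average speed = 33/9 = 11/3 cm/s.

11/3 cm/s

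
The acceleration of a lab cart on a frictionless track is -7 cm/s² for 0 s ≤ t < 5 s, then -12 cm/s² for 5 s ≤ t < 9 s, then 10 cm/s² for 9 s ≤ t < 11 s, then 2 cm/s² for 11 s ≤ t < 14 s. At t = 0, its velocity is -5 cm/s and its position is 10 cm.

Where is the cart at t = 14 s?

-709.5 cm

On each constant-a segment, Δv = aΔt and Δx = v₀Δt + ½aΔt²; chain segment to segment.
0–5 s: v starts -5 cm/s; Δx = -5·5 + ½·-7·5² = -112.5 cm; v ends -40 cm/s.
5–9 s: v starts -40 cm/s; Δx = -40·4 + ½·-12·4² = -256 cm; v ends -88 cm/s.
9–11 s: v starts -88 cm/s; Δx = -88·2 + ½·10·2² = -156 cm; v ends -68 cm/s.
11–14 s: v starts -68 cm/s; Δx = -68·3 + ½·2·3² = -195 cm; v ends -62 cm/s.
x(14) = 10 + Σ Δx = -709.5 cm.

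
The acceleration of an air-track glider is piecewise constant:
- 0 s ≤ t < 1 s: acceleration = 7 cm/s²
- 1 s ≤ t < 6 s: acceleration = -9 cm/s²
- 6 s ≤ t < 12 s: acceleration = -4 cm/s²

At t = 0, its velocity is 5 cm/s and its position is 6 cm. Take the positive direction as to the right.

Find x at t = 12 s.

On each constant-a segment, Δv = aΔt and Δx = v₀Δt + ½aΔt²; chain segment to segment.
0–1 s: v starts 5 cm/s; Δx = 5·1 + ½·7·1² = 8.5 cm; v ends 12 cm/s.
1–6 s: v starts 12 cm/s; Δx = 12·5 + ½·-9·5² = -52.5 cm; v ends -33 cm/s.
6–12 s: v starts -33 cm/s; Δx = -33·6 + ½·-4·6² = -270 cm; v ends -57 cm/s.
x(12) = 6 + Σ Δx = -308 cm.

-308 cm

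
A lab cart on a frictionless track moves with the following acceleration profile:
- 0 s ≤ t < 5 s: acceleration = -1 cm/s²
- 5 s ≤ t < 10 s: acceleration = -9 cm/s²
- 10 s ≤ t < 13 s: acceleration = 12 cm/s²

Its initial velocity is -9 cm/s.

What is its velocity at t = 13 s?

-23 cm/s

Δv equals the area under the a-t graph; then v = v₀ + Δv.
0–5 s: -1 × 5 = -5 cm/s
5–10 s: -9 × 5 = -45 cm/s
10–13 s: 12 × 3 = 36 cm/s
Δv = -14 cm/s, so v(13) = -9 + (-14) = -23 cm/s.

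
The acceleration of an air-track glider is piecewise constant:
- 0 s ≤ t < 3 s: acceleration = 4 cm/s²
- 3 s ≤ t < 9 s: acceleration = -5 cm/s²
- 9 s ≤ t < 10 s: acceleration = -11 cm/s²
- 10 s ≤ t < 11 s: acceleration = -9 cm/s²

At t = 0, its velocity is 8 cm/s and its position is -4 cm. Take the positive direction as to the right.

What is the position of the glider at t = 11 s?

On each constant-a segment, Δv = aΔt and Δx = v₀Δt + ½aΔt²; chain segment to segment.
0–3 s: v starts 8 cm/s; Δx = 8·3 + ½·4·3² = 42 cm; v ends 20 cm/s.
3–9 s: v starts 20 cm/s; Δx = 20·6 + ½·-5·6² = 30 cm; v ends -10 cm/s.
9–10 s: v starts -10 cm/s; Δx = -10·1 + ½·-11·1² = -15.5 cm; v ends -21 cm/s.
10–11 s: v starts -21 cm/s; Δx = -21·1 + ½·-9·1² = -25.5 cm; v ends -30 cm/s.
x(11) = -4 + Σ Δx = 27 cm.

27 cm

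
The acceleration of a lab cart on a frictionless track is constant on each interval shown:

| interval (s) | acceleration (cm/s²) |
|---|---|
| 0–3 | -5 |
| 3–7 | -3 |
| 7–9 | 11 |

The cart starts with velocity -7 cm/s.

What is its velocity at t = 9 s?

Δv equals the area under the a-t graph; then v = v₀ + Δv.
0–3 s: -5 × 3 = -15 cm/s
3–7 s: -3 × 4 = -12 cm/s
7–9 s: 11 × 2 = 22 cm/s
Δv = -5 cm/s, so v(9) = -7 + (-5) = -12 cm/s.

-12 cm/s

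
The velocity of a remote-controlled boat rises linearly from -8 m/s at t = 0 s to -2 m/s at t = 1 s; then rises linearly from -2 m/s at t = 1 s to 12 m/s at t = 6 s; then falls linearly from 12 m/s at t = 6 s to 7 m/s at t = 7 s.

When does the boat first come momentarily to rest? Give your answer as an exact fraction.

v changes sign on 1–6 s (from -2 to 12); the graph is linear there, so v = 0 at t = 1 + (2)·(6 − 1)/(12 − -2) = 12/7 s.

t = 12/7 s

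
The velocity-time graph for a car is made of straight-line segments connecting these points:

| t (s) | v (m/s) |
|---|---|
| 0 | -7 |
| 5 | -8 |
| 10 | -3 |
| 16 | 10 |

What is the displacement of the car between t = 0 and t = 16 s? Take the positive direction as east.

-44 m

Net displacement equals the area under the velocity-time graph (areas below the axis count negative).
0–5 s: ½(-7 + -8)(5) = -37.5 m
5–10 s: ½(-8 + -3)(5) = -27.5 m
10–16 s: ½(-3 + 10)(6) = 21 m
Net displacement = -44 m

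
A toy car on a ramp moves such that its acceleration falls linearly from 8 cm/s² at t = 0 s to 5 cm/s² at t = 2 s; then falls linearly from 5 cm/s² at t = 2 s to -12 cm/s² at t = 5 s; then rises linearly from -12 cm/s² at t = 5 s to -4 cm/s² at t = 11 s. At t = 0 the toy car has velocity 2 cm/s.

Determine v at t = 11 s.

Δv equals the area under the a-t graph; then v = v₀ + Δv.
0–2 s: ½(8 + 5)(2) = 13 cm/s
2–5 s: ½(5 + -12)(3) = -10.5 cm/s
5–11 s: ½(-12 + -4)(6) = -48 cm/s
Δv = -45.5 cm/s, so v(11) = 2 + (-45.5) = -43.5 cm/s.

-43.5 cm/s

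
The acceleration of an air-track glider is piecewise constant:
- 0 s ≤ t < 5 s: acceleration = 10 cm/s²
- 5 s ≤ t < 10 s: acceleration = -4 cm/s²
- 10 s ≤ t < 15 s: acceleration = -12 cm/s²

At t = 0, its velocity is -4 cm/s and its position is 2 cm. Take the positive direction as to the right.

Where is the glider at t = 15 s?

267 cm

On each constant-a segment, Δv = aΔt and Δx = v₀Δt + ½aΔt²; chain segment to segment.
0–5 s: v starts -4 cm/s; Δx = -4·5 + ½·10·5² = 105 cm; v ends 46 cm/s.
5–10 s: v starts 46 cm/s; Δx = 46·5 + ½·-4·5² = 180 cm; v ends 26 cm/s.
10–15 s: v starts 26 cm/s; Δx = 26·5 + ½·-12·5² = -20 cm; v ends -34 cm/s.
x(15) = 2 + Σ Δx = 267 cm.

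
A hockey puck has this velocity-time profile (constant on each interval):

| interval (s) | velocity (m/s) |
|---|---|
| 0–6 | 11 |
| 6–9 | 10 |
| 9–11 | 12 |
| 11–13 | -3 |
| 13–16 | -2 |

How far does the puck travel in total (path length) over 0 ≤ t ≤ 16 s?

132 m

Total distance travelled is ∫|v| dt — sum the magnitudes of each area piece.
0–6 s: |11| × 6 = 66 m
6–9 s: |10| × 3 = 30 m
9–11 s: |12| × 2 = 24 m
11–13 s: |-3| × 2 = 6 m
13–16 s: |-2| × 3 = 6 m
Total distance = 132 m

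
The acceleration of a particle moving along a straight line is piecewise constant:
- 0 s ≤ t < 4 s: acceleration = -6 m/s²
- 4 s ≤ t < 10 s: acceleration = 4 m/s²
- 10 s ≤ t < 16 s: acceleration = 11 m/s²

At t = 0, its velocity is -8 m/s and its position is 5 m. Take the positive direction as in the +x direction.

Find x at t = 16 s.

-45 m

On each constant-a segment, Δv = aΔt and Δx = v₀Δt + ½aΔt²; chain segment to segment.
0–4 s: v starts -8 m/s; Δx = -8·4 + ½·-6·4² = -80 m; v ends -32 m/s.
4–10 s: v starts -32 m/s; Δx = -32·6 + ½·4·6² = -120 m; v ends -8 m/s.
10–16 s: v starts -8 m/s; Δx = -8·6 + ½·11·6² = 150 m; v ends 58 m/s.
x(16) = 5 + Σ Δx = -45 m.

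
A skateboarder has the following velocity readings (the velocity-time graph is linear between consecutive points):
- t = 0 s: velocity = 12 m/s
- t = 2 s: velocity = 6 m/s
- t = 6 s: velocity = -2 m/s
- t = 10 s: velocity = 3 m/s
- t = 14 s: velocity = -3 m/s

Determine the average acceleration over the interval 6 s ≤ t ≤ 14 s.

Average acceleration = Δv/Δt = (-3 − -2)/(14 − 6) = -0.125 m/s².

-0.125 m/s²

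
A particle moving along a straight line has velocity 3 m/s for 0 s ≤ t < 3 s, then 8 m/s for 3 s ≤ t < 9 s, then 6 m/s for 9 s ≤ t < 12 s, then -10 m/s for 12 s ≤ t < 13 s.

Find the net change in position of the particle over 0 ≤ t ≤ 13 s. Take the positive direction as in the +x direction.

Net displacement equals the area under the velocity-time graph (areas below the axis count negative).
0–3 s: 3 × 3 = 9 m
3–9 s: 8 × 6 = 48 m
9–12 s: 6 × 3 = 18 m
12–13 s: -10 × 1 = -10 m
Net displacement = 65 m

65 m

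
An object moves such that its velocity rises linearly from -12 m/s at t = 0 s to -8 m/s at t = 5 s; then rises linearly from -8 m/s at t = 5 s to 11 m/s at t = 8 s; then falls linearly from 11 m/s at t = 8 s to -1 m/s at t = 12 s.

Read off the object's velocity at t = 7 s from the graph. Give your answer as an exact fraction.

14/3 m/s

On 5–8 s the graph is linear from -8 to 11 m/s: v(7) = -8 + (11 − -8)·(7 − 5)/(8 − 5) = 14/3 m/s.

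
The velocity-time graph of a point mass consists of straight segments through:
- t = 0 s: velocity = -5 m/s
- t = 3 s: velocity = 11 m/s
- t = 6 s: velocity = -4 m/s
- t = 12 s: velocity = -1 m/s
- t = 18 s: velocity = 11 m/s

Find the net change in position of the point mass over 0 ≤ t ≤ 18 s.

Displacement is the signed area under the v-t curve.
0–3 s: ½(-5 + 11)(3) = 9 m
3–6 s: ½(11 + -4)(3) = 10.5 m
6–12 s: ½(-4 + -1)(6) = -15 m
12–18 s: ½(-1 + 11)(6) = 30 m
Net displacement = 34.5 m

34.5 m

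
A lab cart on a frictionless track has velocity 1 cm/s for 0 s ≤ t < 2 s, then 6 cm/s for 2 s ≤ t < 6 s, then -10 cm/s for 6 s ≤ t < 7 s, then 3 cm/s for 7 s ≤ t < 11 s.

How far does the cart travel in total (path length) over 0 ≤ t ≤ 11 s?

Total distance travelled is ∫|v| dt — sum the magnitudes of each area piece.
0–2 s: |1| × 2 = 2 cm
2–6 s: |6| × 4 = 24 cm
6–7 s: |-10| × 1 = 10 cm
7–11 s: |3| × 4 = 12 cm
Total distance = 48 cm

48 cm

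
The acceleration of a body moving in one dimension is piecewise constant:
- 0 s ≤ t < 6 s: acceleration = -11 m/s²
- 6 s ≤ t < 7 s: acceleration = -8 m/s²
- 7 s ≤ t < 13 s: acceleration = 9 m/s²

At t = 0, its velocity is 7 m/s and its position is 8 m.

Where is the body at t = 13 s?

On each constant-a segment, Δv = aΔt and Δx = v₀Δt + ½aΔt²; chain segment to segment.
0–6 s: v starts 7 m/s; Δx = 7·6 + ½·-11·6² = -156 m; v ends -59 m/s.
6–7 s: v starts -59 m/s; Δx = -59·1 + ½·-8·1² = -63 m; v ends -67 m/s.
7–13 s: v starts -67 m/s; Δx = -67·6 + ½·9·6² = -240 m; v ends -13 m/s.
x(13) = 8 + Σ Δx = -451 m.

-451 m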